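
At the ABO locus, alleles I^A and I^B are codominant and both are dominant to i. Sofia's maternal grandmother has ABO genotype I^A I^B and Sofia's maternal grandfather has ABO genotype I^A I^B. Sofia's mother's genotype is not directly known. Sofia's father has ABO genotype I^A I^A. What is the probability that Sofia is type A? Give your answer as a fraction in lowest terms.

Sofia's mother's ABO genotype from I^A I^B × I^A I^B: 1/4 I^A I^A, 1/2 I^A I^B, 1/4 I^B I^B.
Crossing each possibility with the father I^A I^A and summing P(type A): 1/4·1 + 1/2·1/2 + 1/4·0 = 1/2.

1/2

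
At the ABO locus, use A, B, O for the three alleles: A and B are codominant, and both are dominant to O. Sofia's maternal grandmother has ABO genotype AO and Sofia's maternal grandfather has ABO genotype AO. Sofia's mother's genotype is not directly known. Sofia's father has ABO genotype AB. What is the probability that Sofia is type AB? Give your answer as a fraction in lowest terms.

Sofia's mother's ABO genotype from AO × AO: 1/4 AA, 1/2 AO, 1/4 OO.
Crossing each possibility with the father AB and summing P(type AB): 1/4·1/2 + 1/2·1/4 + 1/4·0 = 1/4.

1/4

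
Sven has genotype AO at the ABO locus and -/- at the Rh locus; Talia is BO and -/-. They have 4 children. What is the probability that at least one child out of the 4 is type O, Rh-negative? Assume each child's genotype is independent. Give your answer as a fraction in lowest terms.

ABO cross AO × BO → 1/4 O, 1/4 A, 1/4 B, 1/4 AB.
Rh cross -/- × -/- → 1 Rh-; so P(type O, Rh-negative) = 1/4 × 1 = 1/4 per child.
P(none) = (3/4)^4 = 81/256; P(at least one) = 1 − 81/256 = 175/256.

175/256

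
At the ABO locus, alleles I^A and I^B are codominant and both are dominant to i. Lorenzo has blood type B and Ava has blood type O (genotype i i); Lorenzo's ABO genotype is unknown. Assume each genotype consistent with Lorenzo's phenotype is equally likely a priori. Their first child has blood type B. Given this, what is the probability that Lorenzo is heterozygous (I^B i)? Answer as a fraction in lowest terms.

1/3

Possible genotypes: Lorenzo ∈ {I^B I^B, I^B i}; Ava ∈ {i i}.
Weight each parental genotype pair by prior × P(type-B child):
  I^B I^B × i i: posterior weight 2/3.
  I^B i × i i: posterior weight 1/3.
Sum the posterior weight over pairs where Lorenzo is I^B i: 1/3.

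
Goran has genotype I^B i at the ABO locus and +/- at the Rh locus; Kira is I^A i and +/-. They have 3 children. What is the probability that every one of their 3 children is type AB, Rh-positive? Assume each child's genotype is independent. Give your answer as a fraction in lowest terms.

27/4096

ABO cross I^B i × I^A i → 1/4 O, 1/4 A, 1/4 B, 1/4 AB.
Rh cross +/- × +/- → 3/4 Rh+, 1/4 Rh-; so P(type AB, Rh-positive) = 1/4 × 3/4 = 3/16 per child.
All 3 independent: (3/16)^3 = 27/4096.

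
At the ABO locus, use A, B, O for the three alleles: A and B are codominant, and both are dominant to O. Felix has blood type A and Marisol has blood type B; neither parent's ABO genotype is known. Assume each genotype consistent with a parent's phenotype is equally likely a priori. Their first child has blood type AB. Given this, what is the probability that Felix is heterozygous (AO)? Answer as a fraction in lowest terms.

Possible genotypes: Felix ∈ {AA, AO}; Marisol ∈ {BB, BO}.
Weight each parental genotype pair by prior × P(type-AB child):
  AA × BB: posterior weight 4/9.
  AA × BO: posterior weight 2/9.
  AO × BB: posterior weight 2/9.
  AO × BO: posterior weight 1/9.
Sum the posterior weight over pairs where Felix is AO: 1/3.

1/3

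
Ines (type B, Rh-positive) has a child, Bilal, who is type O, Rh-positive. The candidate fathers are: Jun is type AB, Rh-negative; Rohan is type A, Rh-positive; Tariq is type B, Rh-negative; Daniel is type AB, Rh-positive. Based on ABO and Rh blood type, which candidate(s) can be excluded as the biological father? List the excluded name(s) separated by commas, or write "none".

Jun, Daniel

A candidate is excluded only if no genotype consistent with his phenotype could produce a type O, Rh-positive child with a type B, Rh-positive mother.
Jun (type AB, Rh-): no genotype consistent with that phenotype can produce a type-O Rh+ child with a type-B mother.
Daniel (type AB, Rh+): no genotype consistent with that phenotype can produce a type-O Rh+ child with a type-B mother.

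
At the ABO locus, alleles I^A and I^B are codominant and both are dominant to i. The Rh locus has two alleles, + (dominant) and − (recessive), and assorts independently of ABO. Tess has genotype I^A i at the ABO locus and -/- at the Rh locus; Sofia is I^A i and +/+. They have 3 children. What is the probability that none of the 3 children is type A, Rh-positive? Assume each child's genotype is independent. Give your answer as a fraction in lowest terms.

1/64

ABO cross I^A i × I^A i → 1/4 O, 3/4 A.
Rh cross -/- × +/+ → 1 Rh+; so P(type A, Rh-positive) = 3/4 × 1 = 3/4 per child.
P(not type A, Rh-positive) = 1/4 for one child; (1/4)^3 = 1/64.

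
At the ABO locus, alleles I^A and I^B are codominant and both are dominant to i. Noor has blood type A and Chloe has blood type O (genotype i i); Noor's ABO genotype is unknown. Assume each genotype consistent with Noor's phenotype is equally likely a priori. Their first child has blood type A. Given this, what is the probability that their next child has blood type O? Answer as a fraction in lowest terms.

1/6

Possible genotypes: Noor ∈ {I^A I^A, I^A i}; Chloe ∈ {i i}.
Weight each parental genotype pair by prior × P(type-A child):
  I^A I^A × i i: posterior weight 2/3; P(next child type O) = 0.
  I^A i × i i: posterior weight 1/3; P(next child type O) = 1/2.
Weighted sum = 1/6.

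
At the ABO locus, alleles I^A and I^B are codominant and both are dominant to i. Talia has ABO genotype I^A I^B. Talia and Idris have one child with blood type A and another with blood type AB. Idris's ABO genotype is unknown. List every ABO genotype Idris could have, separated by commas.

I^A I^A, I^A I^B, I^A i, I^B i

For each candidate genotype of Idris, check whether crossing it with I^A I^B can produce every observed child phenotype.
  I^A I^A → possible child types {A, AB} ✓
  I^A I^B → possible child types {A, B, AB} ✓
  I^A i → possible child types {A, B, AB} ✓
  I^B I^B → possible child types {B, AB} ✗
  I^B i → possible child types {A, B, AB} ✓
  i i → possible child types {A, B} ✗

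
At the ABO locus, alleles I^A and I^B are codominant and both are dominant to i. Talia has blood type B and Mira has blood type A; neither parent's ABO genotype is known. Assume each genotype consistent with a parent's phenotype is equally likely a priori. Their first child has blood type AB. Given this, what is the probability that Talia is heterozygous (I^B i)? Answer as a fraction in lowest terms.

Possible genotypes: Talia ∈ {I^B I^B, I^B i}; Mira ∈ {I^A I^A, I^A i}.
Weight each parental genotype pair by prior × P(type-AB child):
  I^B I^B × I^A I^A: posterior weight 4/9.
  I^B I^B × I^A i: posterior weight 2/9.
  I^B i × I^A I^A: posterior weight 2/9.
  I^B i × I^A i: posterior weight 1/9.
Sum the posterior weight over pairs where Talia is I^B i: 1/3.

1/3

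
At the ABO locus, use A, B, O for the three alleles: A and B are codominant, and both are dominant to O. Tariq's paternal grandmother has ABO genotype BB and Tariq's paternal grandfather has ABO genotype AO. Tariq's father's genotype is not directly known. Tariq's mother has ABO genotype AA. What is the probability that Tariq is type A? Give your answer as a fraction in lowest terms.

1/2

Tariq's father's ABO genotype from BB × AO: 1/2 AB, 1/2 BO.
Crossing each possibility with the mother AA and summing P(type A): 1/2·1/2 + 1/2·1/2 = 1/2.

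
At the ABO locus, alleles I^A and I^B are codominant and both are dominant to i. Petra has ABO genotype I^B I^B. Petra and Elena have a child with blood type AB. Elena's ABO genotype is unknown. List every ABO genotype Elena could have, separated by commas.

For each candidate genotype of Elena, check whether crossing it with I^B I^B can produce every observed child phenotype.
  I^A I^A → possible child types {AB} ✓
  I^A I^B → possible child types {B, AB} ✓
  I^A i → possible child types {B, AB} ✓
  I^B I^B → possible child types {B} ✗
  I^B i → possible child types {B} ✗
  i i → possible child types {B} ✗

I^A I^A, I^A I^B, I^A i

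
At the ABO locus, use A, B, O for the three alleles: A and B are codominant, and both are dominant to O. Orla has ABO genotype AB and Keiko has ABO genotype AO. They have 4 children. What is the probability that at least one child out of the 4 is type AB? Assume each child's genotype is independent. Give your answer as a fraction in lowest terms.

175/256

ABO cross AB × AO → 1/2 A, 1/4 B, 1/4 AB.
So P(type AB) = 1/4 per child.
P(none) = (3/4)^4 = 81/256; P(at least one) = 1 − 81/256 = 175/256.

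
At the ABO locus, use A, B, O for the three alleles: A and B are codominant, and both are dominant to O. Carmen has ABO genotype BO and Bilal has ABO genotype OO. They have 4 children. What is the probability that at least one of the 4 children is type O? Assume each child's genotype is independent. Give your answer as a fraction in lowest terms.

15/16

ABO cross BO × OO → 1/2 O, 1/2 B.
So P(type O) = 1/2 per child.
P(none) = (1/2)^4 = 1/16; P(at least one) = 1 − 1/16 = 15/16.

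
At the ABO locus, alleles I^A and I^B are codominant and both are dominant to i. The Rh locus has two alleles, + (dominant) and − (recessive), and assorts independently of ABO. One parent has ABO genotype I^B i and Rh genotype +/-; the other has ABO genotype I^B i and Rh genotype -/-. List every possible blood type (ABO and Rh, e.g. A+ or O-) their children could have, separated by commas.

Gametes from I^B i × I^B i give offspring ABO genotypes I^B I^B, I^B i, i i, i.e. phenotypes O, B.
Rh cross +/- × -/- → phenotypes Rh+, Rh-.
Combining independently: O+, O-, B+, B-.

O+, O-, B+, B-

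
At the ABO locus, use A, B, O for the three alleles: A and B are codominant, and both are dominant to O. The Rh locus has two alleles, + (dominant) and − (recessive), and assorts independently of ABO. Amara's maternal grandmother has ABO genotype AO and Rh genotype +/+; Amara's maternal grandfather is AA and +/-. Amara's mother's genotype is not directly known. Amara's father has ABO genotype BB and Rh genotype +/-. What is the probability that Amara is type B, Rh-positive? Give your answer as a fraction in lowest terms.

Amara's mother's ABO genotype from AO × AA: 1/2 AA, 1/2 AO.
Crossing each possibility with the father BB and summing P(type B): 1/2·0 + 1/2·1/2 = 1/4.
Similarly for Rh via the mother's Rh distribution: P(Rh+) = 7/8.
Independent loci: 1/4 × 7/8 = 7/32.

7/32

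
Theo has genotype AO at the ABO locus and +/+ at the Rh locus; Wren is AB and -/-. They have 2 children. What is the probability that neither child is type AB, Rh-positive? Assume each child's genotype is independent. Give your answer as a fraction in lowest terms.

ABO cross AO × AB → 1/2 A, 1/4 B, 1/4 AB.
Rh cross +/+ × -/- → 1 Rh+; so P(type AB, Rh-positive) = 1/4 × 1 = 1/4 per child.
P(not type AB, Rh-positive) = 3/4 for one child; (3/4)^2 = 9/16.

9/16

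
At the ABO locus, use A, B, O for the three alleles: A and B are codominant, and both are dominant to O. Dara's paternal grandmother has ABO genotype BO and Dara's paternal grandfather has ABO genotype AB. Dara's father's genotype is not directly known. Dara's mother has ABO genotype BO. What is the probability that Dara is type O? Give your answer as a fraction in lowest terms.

1/8

Dara's father's ABO genotype from BO × AB: 1/4 AB, 1/4 AO, 1/4 BB, 1/4 BO.
Crossing each possibility with the mother BO and summing P(type O): 1/4·0 + 1/4·1/4 + 1/4·0 + 1/4·1/4 = 1/8.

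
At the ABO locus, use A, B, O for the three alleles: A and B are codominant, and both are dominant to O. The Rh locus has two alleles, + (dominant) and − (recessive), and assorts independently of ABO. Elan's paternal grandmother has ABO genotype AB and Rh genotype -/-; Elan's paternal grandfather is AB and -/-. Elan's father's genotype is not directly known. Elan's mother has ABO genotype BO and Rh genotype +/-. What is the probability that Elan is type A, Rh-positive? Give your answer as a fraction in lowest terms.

Elan's father's ABO genotype from AB × AB: 1/4 AA, 1/2 AB, 1/4 BB.
Crossing each possibility with the mother BO and summing P(type A): 1/4·1/2 + 1/2·1/4 + 1/4·0 = 1/4.
Similarly for Rh via the father's Rh distribution: P(Rh+) = 1/2.
Independent loci: 1/4 × 1/2 = 1/8.

1/8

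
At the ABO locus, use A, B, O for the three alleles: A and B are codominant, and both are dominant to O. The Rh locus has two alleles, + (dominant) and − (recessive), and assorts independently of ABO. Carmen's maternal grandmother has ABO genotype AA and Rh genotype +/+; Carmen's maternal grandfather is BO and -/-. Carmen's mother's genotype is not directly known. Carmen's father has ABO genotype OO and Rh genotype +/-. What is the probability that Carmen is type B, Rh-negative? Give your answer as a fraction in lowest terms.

1/16

Carmen's mother's ABO genotype from AA × BO: 1/2 AB, 1/2 AO.
Crossing each possibility with the father OO and summing P(type B): 1/2·1/2 + 1/2·0 = 1/4.
Similarly for Rh via the mother's Rh distribution: P(Rh-) = 1/4.
Independent loci: 1/4 × 1/4 = 1/16.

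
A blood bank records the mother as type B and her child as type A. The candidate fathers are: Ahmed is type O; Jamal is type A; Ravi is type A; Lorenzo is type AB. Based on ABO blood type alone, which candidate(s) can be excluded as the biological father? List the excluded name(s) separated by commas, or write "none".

Ahmed

A candidate is excluded only if no genotype consistent with his phenotype could produce a type A child with a type B mother.
Ahmed (type O): no genotype consistent with that phenotype can produce a type-A child with a type-B mother.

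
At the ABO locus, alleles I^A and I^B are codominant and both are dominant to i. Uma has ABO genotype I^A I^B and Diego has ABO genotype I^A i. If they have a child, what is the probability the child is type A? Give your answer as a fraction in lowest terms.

1/2

ABO cross I^A I^B × I^A i → offspring phenotypes: 1/2 A, 1/4 B, 1/4 AB.
So P(type A) = 1/2.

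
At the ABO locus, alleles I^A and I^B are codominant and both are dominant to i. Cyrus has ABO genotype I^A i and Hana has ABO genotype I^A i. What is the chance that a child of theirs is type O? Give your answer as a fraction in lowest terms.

ABO cross I^A i × I^A i → offspring phenotypes: 1/4 O, 3/4 A.
So P(type O) = 1/4.

1/4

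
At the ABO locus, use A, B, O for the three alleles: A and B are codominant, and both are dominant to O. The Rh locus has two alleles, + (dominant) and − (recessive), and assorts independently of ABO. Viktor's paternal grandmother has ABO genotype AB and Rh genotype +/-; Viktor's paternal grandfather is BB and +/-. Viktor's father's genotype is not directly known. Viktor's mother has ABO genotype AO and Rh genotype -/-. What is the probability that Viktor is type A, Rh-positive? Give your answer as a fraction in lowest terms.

1/8

Viktor's father's ABO genotype from AB × BB: 1/2 AB, 1/2 BB.
Crossing each possibility with the mother AO and summing P(type A): 1/2·1/2 + 1/2·0 = 1/4.
Similarly for Rh via the father's Rh distribution: P(Rh+) = 1/2.
Independent loci: 1/4 × 1/2 = 1/8.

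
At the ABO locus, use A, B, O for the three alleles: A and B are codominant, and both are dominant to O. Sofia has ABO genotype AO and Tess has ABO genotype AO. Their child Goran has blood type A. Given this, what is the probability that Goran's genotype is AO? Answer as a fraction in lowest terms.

Cross AO × AO → 1/4 AA, 1/2 AO, 1/4 OO.
Type-A genotypes among offspring: AA (1/4), AO (1/2); total 3/4.
P(AO | type A) = (1/2) / (3/4) = 2/3.

2/3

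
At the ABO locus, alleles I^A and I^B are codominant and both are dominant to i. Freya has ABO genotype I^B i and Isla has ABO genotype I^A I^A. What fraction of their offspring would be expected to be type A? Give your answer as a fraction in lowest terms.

ABO cross I^B i × I^A I^A → offspring phenotypes: 1/2 A, 1/2 AB.
So P(type A) = 1/2.

1/2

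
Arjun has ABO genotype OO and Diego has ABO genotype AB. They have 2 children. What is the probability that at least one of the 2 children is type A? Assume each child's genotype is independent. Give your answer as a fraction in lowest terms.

ABO cross OO × AB → 1/2 A, 1/2 B.
So P(type A) = 1/2 per child.
P(none) = (1/2)^2 = 1/4; P(at least one) = 1 − 1/4 = 3/4.

3/4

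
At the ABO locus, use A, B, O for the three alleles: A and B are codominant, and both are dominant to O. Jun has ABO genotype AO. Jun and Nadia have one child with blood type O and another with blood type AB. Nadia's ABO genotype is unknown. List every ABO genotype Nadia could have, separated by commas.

BO

For each candidate genotype of Nadia, check whether crossing it with AO can produce every observed child phenotype.
  AA → possible child types {A} ✗
  AB → possible child types {A, B, AB} ✗
  AO → possible child types {O, A} ✗
  BB → possible child types {B, AB} ✗
  BO → possible child types {O, A, B, AB} ✓
  OO → possible child types {O, A} ✗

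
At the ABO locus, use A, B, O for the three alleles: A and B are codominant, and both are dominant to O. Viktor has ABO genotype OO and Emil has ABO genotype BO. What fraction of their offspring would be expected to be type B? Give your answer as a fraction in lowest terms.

1/2

ABO cross OO × BO → offspring phenotypes: 1/2 O, 1/2 B.
So P(type B) = 1/2.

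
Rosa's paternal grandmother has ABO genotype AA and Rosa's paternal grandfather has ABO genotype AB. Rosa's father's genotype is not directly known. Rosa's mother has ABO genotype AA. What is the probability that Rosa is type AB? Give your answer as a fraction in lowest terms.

1/4

Rosa's father's ABO genotype from AA × AB: 1/2 AA, 1/2 AB.
Crossing each possibility with the mother AA and summing P(type AB): 1/2·0 + 1/2·1/2 = 1/4.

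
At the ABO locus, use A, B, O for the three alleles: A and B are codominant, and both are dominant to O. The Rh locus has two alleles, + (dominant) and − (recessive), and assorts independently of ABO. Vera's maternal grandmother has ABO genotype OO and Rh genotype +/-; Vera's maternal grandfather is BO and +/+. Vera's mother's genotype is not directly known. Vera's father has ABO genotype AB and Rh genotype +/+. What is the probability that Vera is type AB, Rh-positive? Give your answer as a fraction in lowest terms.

Vera's mother's ABO genotype from OO × BO: 1/2 BO, 1/2 OO.
Crossing each possibility with the father AB and summing P(type AB): 1/2·1/4 + 1/2·0 = 1/8.
Similarly for Rh via the mother's Rh distribution: P(Rh+) = 1.
Independent loci: 1/8 × 1 = 1/8.

1/8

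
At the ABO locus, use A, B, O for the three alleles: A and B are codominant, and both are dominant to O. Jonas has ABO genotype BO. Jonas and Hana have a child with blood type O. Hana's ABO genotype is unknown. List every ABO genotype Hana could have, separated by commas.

AO, BO, OO

For each candidate genotype of Hana, check whether crossing it with BO can produce every observed child phenotype.
  AA → possible child types {A, AB} ✗
  AB → possible child types {A, B, AB} ✗
  AO → possible child types {O, A, B, AB} ✓
  BB → possible child types {B} ✗
  BO → possible child types {O, B} ✓
  OO → possible child types {O, B} ✓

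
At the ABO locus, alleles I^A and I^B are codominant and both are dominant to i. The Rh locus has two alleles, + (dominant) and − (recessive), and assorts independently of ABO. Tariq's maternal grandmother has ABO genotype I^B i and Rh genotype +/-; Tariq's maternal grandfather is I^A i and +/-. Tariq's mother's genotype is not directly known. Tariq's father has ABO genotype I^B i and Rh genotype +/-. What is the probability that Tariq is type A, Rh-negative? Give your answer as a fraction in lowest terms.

1/32

Tariq's mother's ABO genotype from I^B i × I^A i: 1/4 I^A I^B, 1/4 I^A i, 1/4 I^B i, 1/4 i i.
Crossing each possibility with the father I^B i and summing P(type A): 1/4·1/4 + 1/4·1/4 + 1/4·0 + 1/4·0 = 1/8.
Similarly for Rh via the mother's Rh distribution: P(Rh-) = 1/4.
Independent loci: 1/8 × 1/4 = 1/32.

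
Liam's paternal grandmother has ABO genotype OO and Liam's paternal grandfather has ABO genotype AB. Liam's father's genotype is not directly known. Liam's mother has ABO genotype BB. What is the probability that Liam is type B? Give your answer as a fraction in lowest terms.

Liam's father's ABO genotype from OO × AB: 1/2 AO, 1/2 BO.
Crossing each possibility with the mother BB and summing P(type B): 1/2·1/2 + 1/2·1 = 3/4.

3/4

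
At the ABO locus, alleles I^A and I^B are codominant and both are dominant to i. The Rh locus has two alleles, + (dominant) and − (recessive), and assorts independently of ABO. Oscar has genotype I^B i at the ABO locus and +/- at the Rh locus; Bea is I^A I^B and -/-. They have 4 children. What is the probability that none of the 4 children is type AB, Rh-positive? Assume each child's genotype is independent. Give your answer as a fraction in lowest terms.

ABO cross I^B i × I^A I^B → 1/4 A, 1/2 B, 1/4 AB.
Rh cross +/- × -/- → 1/2 Rh+, 1/2 Rh-; so P(type AB, Rh-positive) = 1/4 × 1/2 = 1/8 per child.
P(not type AB, Rh-positive) = 7/8 for one child; (7/8)^4 = 2401/4096.

2401/4096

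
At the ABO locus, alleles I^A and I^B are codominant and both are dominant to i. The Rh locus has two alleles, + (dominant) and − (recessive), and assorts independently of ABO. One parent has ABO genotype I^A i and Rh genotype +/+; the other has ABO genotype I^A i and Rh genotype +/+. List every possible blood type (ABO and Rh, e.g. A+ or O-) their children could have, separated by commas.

Gametes from I^A i × I^A i give offspring ABO genotypes I^A I^A, I^A i, i i, i.e. phenotypes O, A.
Rh cross +/+ × +/+ → phenotypes Rh+.
Combining independently: O+, A+.

O+, A+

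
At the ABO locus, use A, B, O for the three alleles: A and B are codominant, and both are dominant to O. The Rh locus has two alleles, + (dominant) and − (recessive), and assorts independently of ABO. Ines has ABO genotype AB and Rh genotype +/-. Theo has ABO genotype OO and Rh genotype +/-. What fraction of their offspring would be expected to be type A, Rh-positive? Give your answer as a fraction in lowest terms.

ABO cross AB × OO → offspring phenotypes: 1/2 A, 1/2 B.
Rh cross +/- × +/- → 3/4 Rh+, 1/4 Rh-.
Independent loci: P(type A, Rh-positive) = 1/2 × 3/4 = 3/8.

3/8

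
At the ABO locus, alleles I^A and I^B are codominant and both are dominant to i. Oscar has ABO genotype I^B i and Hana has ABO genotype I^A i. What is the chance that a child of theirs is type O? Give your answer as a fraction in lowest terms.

ABO cross I^B i × I^A i → offspring phenotypes: 1/4 O, 1/4 A, 1/4 B, 1/4 AB.
So P(type O) = 1/4.

1/4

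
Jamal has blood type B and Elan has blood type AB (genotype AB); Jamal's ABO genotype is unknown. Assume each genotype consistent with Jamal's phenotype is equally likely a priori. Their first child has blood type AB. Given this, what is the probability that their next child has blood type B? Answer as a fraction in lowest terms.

1/2

Possible genotypes: Jamal ∈ {BB, BO}; Elan ∈ {AB}.
Weight each parental genotype pair by prior × P(type-AB child):
  BB × AB: posterior weight 2/3; P(next child type B) = 1/2.
  BO × AB: posterior weight 1/3; P(next child type B) = 1/2.
Weighted sum = 1/2.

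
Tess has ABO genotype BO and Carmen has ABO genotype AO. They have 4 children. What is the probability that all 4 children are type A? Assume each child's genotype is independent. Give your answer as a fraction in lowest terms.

1/256

ABO cross BO × AO → 1/4 O, 1/4 A, 1/4 B, 1/4 AB.
So P(type A) = 1/4 per child.
All 4 independent: (1/4)^4 = 1/256.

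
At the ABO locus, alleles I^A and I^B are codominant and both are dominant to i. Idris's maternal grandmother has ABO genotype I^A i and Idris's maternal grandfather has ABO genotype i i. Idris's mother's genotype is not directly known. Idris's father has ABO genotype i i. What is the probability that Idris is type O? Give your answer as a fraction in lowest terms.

Idris's mother's ABO genotype from I^A i × i i: 1/2 I^A i, 1/2 i i.
Crossing each possibility with the father i i and summing P(type O): 1/2·1/2 + 1/2·1 = 3/4.

3/4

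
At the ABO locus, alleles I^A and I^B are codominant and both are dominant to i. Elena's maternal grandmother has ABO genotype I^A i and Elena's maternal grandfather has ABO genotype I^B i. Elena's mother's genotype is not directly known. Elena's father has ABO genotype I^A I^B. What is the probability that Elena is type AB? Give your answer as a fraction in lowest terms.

1/4

Elena's mother's ABO genotype from I^A i × I^B i: 1/4 I^A I^B, 1/4 I^A i, 1/4 I^B i, 1/4 i i.
Crossing each possibility with the father I^A I^B and summing P(type AB): 1/4·1/2 + 1/4·1/4 + 1/4·1/4 + 1/4·0 = 1/4.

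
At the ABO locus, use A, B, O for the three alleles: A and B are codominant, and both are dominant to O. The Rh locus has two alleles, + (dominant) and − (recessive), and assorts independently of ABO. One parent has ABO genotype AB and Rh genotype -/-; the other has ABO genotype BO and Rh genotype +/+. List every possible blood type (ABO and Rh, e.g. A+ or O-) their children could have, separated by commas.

A+, B+, AB+

Gametes from AB × BO give offspring ABO genotypes AB, AO, BB, BO, i.e. phenotypes A, B, AB.
Rh cross -/- × +/+ → phenotypes Rh+.
Combining independently: A+, B+, AB+.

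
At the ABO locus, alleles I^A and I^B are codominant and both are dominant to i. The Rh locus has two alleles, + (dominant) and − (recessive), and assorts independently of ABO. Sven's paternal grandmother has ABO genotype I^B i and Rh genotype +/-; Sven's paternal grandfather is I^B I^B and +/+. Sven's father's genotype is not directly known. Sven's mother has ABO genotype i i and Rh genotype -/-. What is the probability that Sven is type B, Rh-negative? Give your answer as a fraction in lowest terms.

3/16

Sven's father's ABO genotype from I^B i × I^B I^B: 1/2 I^B I^B, 1/2 I^B i.
Crossing each possibility with the mother i i and summing P(type B): 1/2·1 + 1/2·1/2 = 3/4.
Similarly for Rh via the father's Rh distribution: P(Rh-) = 1/4.
Independent loci: 3/4 × 1/4 = 3/16.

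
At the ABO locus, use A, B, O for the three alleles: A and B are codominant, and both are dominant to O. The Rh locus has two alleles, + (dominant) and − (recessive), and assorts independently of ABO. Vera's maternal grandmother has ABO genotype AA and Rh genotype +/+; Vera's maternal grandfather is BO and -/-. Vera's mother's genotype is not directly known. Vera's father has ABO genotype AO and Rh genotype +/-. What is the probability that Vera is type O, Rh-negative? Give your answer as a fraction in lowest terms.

Vera's mother's ABO genotype from AA × BO: 1/2 AB, 1/2 AO.
Crossing each possibility with the father AO and summing P(type O): 1/2·0 + 1/2·1/4 = 1/8.
Similarly for Rh via the mother's Rh distribution: P(Rh-) = 1/4.
Independent loci: 1/8 × 1/4 = 1/32.

1/32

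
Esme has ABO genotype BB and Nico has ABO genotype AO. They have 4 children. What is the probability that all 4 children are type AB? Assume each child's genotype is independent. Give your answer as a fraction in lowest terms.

1/16

ABO cross BB × AO → 1/2 B, 1/2 AB.
So P(type AB) = 1/2 per child.
All 4 independent: (1/2)^4 = 1/16.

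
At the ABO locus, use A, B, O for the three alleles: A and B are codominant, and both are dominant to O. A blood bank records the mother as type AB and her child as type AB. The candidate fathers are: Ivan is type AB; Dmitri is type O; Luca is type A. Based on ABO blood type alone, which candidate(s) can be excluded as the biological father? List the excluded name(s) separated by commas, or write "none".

Dmitri

A candidate is excluded only if no genotype consistent with his phenotype could produce a type AB child with a type AB mother.
Dmitri (type O): no genotype consistent with that phenotype can produce a type-AB child with a type-AB mother.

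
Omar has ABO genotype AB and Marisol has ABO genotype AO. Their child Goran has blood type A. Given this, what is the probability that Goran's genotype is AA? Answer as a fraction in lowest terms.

1/2

Cross AB × AO → 1/4 AA, 1/4 AB, 1/4 AO, 1/4 BO.
Type-A genotypes among offspring: AA (1/4), AO (1/4); total 1/2.
P(AA | type A) = (1/4) / (1/2) = 1/2.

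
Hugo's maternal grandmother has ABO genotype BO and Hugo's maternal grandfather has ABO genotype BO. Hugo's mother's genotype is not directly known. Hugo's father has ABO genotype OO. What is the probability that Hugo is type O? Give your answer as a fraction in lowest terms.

Hugo's mother's ABO genotype from BO × BO: 1/4 BB, 1/2 BO, 1/4 OO.
Crossing each possibility with the father OO and summing P(type O): 1/4·0 + 1/2·1/2 + 1/4·1 = 1/2.

1/2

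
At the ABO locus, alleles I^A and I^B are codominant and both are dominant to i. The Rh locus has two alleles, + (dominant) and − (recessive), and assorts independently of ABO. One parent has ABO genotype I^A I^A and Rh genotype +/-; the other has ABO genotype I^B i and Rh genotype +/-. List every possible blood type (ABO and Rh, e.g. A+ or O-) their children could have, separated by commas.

Gametes from I^A I^A × I^B i give offspring ABO genotypes I^A I^B, I^A i, i.e. phenotypes A, AB.
Rh cross +/- × +/- → phenotypes Rh+, Rh-.
Combining independently: A+, A-, AB+, AB-.

A+, A-, AB+, AB-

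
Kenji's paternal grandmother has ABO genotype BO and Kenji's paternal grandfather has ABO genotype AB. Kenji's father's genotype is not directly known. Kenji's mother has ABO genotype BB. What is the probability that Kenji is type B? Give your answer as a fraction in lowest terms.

3/4

Kenji's father's ABO genotype from BO × AB: 1/4 AB, 1/4 AO, 1/4 BB, 1/4 BO.
Crossing each possibility with the mother BB and summing P(type B): 1/4·1/2 + 1/4·1/2 + 1/4·1 + 1/4·1 = 3/4.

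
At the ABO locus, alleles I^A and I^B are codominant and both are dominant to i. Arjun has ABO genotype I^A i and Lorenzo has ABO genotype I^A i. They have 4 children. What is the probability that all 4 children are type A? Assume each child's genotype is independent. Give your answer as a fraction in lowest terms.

ABO cross I^A i × I^A i → 1/4 O, 3/4 A.
So P(type A) = 3/4 per child.
All 4 independent: (3/4)^4 = 81/256.

81/256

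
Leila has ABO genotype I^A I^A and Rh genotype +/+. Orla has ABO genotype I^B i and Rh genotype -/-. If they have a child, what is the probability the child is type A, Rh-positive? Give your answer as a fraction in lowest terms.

ABO cross I^A I^A × I^B i → offspring phenotypes: 1/2 A, 1/2 AB.
Rh cross +/+ × -/- → 1 Rh+.
Independent loci: P(type A, Rh-positive) = 1/2 × 1 = 1/2.

1/2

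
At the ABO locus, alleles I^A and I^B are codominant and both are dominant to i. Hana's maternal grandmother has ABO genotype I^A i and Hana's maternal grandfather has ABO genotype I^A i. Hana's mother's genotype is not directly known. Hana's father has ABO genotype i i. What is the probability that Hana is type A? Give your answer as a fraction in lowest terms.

Hana's mother's ABO genotype from I^A i × I^A i: 1/4 I^A I^A, 1/2 I^A i, 1/4 i i.
Crossing each possibility with the father i i and summing P(type A): 1/4·1 + 1/2·1/2 + 1/4·0 = 1/2.

1/2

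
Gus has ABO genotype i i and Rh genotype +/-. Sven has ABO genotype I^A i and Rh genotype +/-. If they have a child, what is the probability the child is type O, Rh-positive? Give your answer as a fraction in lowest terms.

3/8

ABO cross i i × I^A i → offspring phenotypes: 1/2 O, 1/2 A.
Rh cross +/- × +/- → 3/4 Rh+, 1/4 Rh-.
Independent loci: P(type O, Rh-positive) = 1/2 × 3/4 = 3/8.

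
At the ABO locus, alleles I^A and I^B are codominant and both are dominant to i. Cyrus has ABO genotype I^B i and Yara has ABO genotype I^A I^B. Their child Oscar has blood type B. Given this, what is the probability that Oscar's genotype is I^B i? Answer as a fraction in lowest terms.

Cross I^B i × I^A I^B → 1/4 I^A I^B, 1/4 I^A i, 1/4 I^B I^B, 1/4 I^B i.
Type-B genotypes among offspring: I^B I^B (1/4), I^B i (1/4); total 1/2.
P(I^B i | type B) = (1/4) / (1/2) = 1/2.

1/2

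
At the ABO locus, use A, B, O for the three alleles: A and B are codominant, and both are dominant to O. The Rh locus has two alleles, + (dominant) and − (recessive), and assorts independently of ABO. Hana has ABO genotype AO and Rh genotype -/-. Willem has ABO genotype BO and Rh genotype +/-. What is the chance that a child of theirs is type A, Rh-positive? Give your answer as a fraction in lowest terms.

ABO cross AO × BO → offspring phenotypes: 1/4 O, 1/4 A, 1/4 B, 1/4 AB.
Rh cross -/- × +/- → 1/2 Rh+, 1/2 Rh-.
Independent loci: P(type A, Rh-positive) = 1/4 × 1/2 = 1/8.

1/8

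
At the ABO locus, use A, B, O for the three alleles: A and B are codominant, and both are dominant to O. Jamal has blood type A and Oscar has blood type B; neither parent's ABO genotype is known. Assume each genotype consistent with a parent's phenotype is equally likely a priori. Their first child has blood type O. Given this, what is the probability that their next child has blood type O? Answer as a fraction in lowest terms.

1/4

Possible genotypes: Jamal ∈ {AA, AO}; Oscar ∈ {BB, BO}.
Weight each parental genotype pair by prior × P(type-O child):
  AO × BO: posterior weight 1; P(next child type O) = 1/4.
Weighted sum = 1/4.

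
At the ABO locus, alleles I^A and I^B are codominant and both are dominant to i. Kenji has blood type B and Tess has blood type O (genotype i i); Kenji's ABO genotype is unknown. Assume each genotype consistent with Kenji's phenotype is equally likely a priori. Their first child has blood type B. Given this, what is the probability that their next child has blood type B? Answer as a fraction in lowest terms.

Possible genotypes: Kenji ∈ {I^B I^B, I^B i}; Tess ∈ {i i}.
Weight each parental genotype pair by prior × P(type-B child):
  I^B I^B × i i: posterior weight 2/3; P(next child type B) = 1.
  I^B i × i i: posterior weight 1/3; P(next child type B) = 1/2.
Weighted sum = 5/6.

5/6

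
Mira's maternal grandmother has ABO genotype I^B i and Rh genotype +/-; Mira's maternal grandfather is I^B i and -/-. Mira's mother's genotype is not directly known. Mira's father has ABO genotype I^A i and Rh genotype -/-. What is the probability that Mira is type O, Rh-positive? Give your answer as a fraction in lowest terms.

1/16

Mira's mother's ABO genotype from I^B i × I^B i: 1/4 I^B I^B, 1/2 I^B i, 1/4 i i.
Crossing each possibility with the father I^A i and summing P(type O): 1/4·0 + 1/2·1/4 + 1/4·1/2 = 1/4.
Similarly for Rh via the mother's Rh distribution: P(Rh+) = 1/4.
Independent loci: 1/4 × 1/4 = 1/16.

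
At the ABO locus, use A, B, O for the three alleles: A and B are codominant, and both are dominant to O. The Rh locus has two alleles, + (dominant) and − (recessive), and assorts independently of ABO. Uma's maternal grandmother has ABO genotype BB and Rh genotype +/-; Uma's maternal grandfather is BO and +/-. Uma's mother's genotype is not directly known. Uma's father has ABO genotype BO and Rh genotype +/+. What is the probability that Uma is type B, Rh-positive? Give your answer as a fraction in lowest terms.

Uma's mother's ABO genotype from BB × BO: 1/2 BB, 1/2 BO.
Crossing each possibility with the father BO and summing P(type B): 1/2·1 + 1/2·3/4 = 7/8.
Similarly for Rh via the mother's Rh distribution: P(Rh+) = 1.
Independent loci: 7/8 × 1 = 7/8.

7/8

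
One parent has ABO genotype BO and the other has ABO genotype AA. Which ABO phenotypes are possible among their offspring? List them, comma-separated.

A, AB

Gametes from BO × AA give offspring ABO genotypes AB, AO, i.e. phenotypes A, AB.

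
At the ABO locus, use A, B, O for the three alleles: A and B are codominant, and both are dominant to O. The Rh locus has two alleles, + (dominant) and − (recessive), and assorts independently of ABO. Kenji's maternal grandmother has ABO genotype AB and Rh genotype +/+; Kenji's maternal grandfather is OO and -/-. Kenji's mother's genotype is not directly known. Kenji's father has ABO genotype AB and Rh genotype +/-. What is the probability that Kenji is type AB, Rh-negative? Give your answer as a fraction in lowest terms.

1/16

Kenji's mother's ABO genotype from AB × OO: 1/2 AO, 1/2 BO.
Crossing each possibility with the father AB and summing P(type AB): 1/2·1/4 + 1/2·1/4 = 1/4.
Similarly for Rh via the mother's Rh distribution: P(Rh-) = 1/4.
Independent loci: 1/4 × 1/4 = 1/16.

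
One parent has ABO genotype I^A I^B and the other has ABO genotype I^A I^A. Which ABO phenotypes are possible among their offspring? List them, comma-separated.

A, AB

Gametes from I^A I^B × I^A I^A give offspring ABO genotypes I^A I^A, I^A I^B, i.e. phenotypes A, AB.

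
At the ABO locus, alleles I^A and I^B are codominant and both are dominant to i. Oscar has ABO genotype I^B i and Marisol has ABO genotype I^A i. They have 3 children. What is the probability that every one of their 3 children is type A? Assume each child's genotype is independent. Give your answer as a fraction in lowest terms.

ABO cross I^B i × I^A i → 1/4 O, 1/4 A, 1/4 B, 1/4 AB.
So P(type A) = 1/4 per child.
All 3 independent: (1/4)^3 = 1/64.

1/64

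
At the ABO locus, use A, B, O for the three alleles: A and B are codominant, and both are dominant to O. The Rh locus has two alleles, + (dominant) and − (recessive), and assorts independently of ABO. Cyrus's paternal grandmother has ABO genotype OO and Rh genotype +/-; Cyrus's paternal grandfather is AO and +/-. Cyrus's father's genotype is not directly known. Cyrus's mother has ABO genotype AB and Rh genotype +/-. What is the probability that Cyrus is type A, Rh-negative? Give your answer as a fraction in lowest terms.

1/8

Cyrus's father's ABO genotype from OO × AO: 1/2 AO, 1/2 OO.
Crossing each possibility with the mother AB and summing P(type A): 1/2·1/2 + 1/2·1/2 = 1/2.
Similarly for Rh via the father's Rh distribution: P(Rh-) = 1/4.
Independent loci: 1/2 × 1/4 = 1/8.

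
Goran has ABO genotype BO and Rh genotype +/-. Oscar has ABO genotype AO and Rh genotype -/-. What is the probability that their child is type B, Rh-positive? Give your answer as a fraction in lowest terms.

ABO cross BO × AO → offspring phenotypes: 1/4 O, 1/4 A, 1/4 B, 1/4 AB.
Rh cross +/- × -/- → 1/2 Rh+, 1/2 Rh-.
Independent loci: P(type B, Rh-positive) = 1/4 × 1/2 = 1/8.

1/8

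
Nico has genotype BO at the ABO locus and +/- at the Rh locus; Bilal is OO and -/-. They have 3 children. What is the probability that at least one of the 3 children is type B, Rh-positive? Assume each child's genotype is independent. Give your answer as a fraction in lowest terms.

ABO cross BO × OO → 1/2 O, 1/2 B.
Rh cross +/- × -/- → 1/2 Rh+, 1/2 Rh-; so P(type B, Rh-positive) = 1/2 × 1/2 = 1/4 per child.
P(none) = (3/4)^3 = 27/64; P(at least one) = 1 − 27/64 = 37/64.

37/64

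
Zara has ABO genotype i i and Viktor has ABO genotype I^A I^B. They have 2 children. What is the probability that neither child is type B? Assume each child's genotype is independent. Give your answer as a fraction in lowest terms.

1/4

ABO cross i i × I^A I^B → 1/2 A, 1/2 B.
So P(type B) = 1/2 per child.
P(not type B) = 1/2 for one child; (1/2)^2 = 1/4.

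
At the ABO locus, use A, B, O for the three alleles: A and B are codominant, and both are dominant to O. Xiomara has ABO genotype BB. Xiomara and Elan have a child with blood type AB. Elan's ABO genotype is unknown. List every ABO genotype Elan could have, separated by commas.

AA, AB, AO

For each candidate genotype of Elan, check whether crossing it with BB can produce every observed child phenotype.
  AA → possible child types {AB} ✓
  AB → possible child types {B, AB} ✓
  AO → possible child types {B, AB} ✓
  BB → possible child types {B} ✗
  BO → possible child types {B} ✗
  OO → possible child types {B} ✗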